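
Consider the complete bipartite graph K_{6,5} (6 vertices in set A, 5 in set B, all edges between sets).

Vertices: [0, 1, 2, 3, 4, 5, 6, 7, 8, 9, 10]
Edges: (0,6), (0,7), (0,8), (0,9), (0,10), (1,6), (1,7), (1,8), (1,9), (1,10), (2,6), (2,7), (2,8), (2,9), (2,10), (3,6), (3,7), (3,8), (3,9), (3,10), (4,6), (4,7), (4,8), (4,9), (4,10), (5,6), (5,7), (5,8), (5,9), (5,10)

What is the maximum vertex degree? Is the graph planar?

Set-A vertices have degree 5; set-B vertices have degree 6. Maximum degree = max(6,5) = 6.
K_{6,5} contains K_{3,3} as a subgraph (since both sides have >= 3 vertices); by Kuratowski's theorem it is not planar.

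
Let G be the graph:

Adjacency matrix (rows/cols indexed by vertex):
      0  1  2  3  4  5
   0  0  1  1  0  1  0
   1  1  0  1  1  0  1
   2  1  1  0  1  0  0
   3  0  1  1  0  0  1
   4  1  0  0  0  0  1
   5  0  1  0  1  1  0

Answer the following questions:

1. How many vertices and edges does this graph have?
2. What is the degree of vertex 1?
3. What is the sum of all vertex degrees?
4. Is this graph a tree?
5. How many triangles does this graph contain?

Count: 6 vertices, 9 edges.
Vertex 1 has neighbors [0, 2, 3, 5], degree = 4.
Handshaking lemma: 2 * 9 = 18.
A tree on 6 vertices has 5 edges. This graph has 9 edges (4 extra). Not a tree.
Number of triangles = 3.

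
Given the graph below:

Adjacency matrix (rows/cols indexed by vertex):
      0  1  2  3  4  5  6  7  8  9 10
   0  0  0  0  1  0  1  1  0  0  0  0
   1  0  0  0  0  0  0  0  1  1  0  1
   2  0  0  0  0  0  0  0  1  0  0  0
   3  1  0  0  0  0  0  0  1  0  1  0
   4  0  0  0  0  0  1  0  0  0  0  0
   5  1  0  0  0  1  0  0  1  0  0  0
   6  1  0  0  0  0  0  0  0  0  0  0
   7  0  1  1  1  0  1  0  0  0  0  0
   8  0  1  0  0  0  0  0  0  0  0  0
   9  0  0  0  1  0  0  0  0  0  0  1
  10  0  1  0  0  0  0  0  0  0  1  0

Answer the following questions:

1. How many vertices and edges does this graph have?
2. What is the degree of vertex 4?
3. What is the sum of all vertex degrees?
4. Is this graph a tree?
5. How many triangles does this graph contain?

Count: 11 vertices, 12 edges.
Vertex 4 has neighbors [5], degree = 1.
Handshaking lemma: 2 * 12 = 24.
A tree on 11 vertices has 10 edges. This graph has 12 edges (2 extra). Not a tree.
Number of triangles = 0.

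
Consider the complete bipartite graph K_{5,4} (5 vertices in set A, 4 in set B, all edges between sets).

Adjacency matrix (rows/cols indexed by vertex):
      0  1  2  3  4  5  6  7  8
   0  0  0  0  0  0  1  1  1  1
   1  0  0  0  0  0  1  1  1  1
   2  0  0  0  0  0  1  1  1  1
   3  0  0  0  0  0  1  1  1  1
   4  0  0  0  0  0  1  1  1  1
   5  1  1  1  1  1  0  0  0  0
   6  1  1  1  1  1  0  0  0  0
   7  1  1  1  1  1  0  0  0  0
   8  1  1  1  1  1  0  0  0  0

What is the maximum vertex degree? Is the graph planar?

Set-A vertices have degree 4; set-B vertices have degree 5. Maximum degree = max(5,4) = 5.
K_{5,4} contains K_{3,3} as a subgraph (since both sides have >= 3 vertices); by Kuratowski's theorem it is not planar.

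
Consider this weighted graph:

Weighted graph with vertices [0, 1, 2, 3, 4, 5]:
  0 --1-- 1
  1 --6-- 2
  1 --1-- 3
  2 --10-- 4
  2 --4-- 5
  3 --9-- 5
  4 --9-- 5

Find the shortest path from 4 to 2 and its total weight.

Using Dijkstra's algorithm from vertex 4:
Shortest path: 4 -> 2
Total weight: 10 = 10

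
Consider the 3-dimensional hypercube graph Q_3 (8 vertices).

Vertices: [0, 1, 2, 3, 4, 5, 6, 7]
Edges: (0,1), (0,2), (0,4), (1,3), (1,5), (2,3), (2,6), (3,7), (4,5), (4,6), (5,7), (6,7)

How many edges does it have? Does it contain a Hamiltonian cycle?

Q_3 has 8 * 3 / 2 = 12 edges.
Q_3 (d >= 2) always has a Hamiltonian cycle: a 3-bit cyclic Gray code visits every vertex exactly once and returns to the start.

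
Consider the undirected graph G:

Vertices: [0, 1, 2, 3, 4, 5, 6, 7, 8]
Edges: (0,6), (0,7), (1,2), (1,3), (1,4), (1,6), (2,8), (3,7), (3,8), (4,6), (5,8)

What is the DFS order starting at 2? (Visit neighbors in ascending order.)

DFS from vertex 2 (neighbors processed in ascending order):
Visit order: 2, 1, 3, 7, 0, 6, 4, 8, 5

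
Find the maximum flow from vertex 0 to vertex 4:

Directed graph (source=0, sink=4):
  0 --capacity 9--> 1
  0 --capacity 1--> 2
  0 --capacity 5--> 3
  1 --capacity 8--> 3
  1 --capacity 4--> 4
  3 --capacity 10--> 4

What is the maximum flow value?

Computing max flow:
  Flow on (0->1): 9/9
  Flow on (0->3): 5/5
  Flow on (1->3): 5/8
  Flow on (1->4): 4/4
  Flow on (3->4): 10/10
Maximum flow = 14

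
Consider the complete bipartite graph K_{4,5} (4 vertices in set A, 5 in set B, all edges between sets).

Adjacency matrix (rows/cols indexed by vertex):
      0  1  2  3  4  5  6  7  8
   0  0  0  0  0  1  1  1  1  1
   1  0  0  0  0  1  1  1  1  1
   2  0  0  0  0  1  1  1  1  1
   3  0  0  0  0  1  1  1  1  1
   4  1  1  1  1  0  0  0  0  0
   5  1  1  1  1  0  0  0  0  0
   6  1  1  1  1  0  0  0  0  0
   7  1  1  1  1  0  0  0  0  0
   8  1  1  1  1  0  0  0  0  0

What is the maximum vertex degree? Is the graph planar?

Set-A vertices have degree 5; set-B vertices have degree 4. Maximum degree = max(4,5) = 5.
K_{4,5} contains K_{3,3} as a subgraph (since both sides have >= 3 vertices); by Kuratowski's theorem it is not planar.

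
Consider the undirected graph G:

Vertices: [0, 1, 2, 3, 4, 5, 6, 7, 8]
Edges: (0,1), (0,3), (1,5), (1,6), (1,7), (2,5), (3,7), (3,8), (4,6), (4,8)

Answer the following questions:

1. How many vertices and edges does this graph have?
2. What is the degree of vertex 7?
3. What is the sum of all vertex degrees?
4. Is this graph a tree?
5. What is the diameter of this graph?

Count: 9 vertices, 10 edges.
Vertex 7 has neighbors [1, 3], degree = 2.
Handshaking lemma: 2 * 10 = 20.
A tree on 9 vertices has 8 edges. This graph has 10 edges (2 extra). Not a tree.
Diameter (longest shortest path) = 5.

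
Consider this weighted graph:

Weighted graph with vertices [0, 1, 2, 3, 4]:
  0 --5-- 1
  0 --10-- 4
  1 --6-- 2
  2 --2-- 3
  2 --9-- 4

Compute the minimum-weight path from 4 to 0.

Using Dijkstra's algorithm from vertex 4:
Shortest path: 4 -> 0
Total weight: 10 = 10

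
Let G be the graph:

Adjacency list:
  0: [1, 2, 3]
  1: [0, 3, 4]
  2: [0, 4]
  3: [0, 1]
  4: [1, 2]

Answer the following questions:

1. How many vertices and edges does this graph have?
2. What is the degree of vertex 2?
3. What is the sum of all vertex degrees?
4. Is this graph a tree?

Count: 5 vertices, 6 edges.
Vertex 2 has neighbors [0, 4], degree = 2.
Handshaking lemma: 2 * 6 = 12.
A tree on 5 vertices has 4 edges. This graph has 6 edges (2 extra). Not a tree.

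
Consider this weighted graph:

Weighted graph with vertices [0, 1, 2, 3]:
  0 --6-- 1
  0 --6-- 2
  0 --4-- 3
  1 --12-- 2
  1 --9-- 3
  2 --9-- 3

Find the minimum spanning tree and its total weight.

Applying Kruskal's algorithm (sort edges by weight, add if no cycle):
  Add (0,3) w=4
  Add (0,1) w=6
  Add (0,2) w=6
  Skip (1,3) w=9 (creates cycle)
  Skip (2,3) w=9 (creates cycle)
  Skip (1,2) w=12 (creates cycle)
MST weight = 16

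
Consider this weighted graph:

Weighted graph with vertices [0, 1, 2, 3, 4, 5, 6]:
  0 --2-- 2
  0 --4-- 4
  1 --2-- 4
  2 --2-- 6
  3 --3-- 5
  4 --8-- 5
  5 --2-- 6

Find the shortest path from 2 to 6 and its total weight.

Using Dijkstra's algorithm from vertex 2:
Shortest path: 2 -> 6
Total weight: 2 = 2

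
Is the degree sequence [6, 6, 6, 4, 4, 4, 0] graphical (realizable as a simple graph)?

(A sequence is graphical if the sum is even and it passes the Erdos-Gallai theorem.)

Sum of degrees = 30. Sum is even but fails Erdos-Gallai. The sequence is NOT graphical.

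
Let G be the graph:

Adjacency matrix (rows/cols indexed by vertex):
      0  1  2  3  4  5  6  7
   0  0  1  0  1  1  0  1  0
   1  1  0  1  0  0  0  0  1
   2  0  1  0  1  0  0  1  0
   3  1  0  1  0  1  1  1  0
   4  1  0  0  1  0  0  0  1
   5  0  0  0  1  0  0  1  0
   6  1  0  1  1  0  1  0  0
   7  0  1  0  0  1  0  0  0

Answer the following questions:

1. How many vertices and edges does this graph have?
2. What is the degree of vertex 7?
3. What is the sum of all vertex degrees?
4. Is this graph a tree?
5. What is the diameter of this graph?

Count: 8 vertices, 13 edges.
Vertex 7 has neighbors [1, 4], degree = 2.
Handshaking lemma: 2 * 13 = 26.
A tree on 8 vertices has 7 edges. This graph has 13 edges (6 extra). Not a tree.
Diameter (longest shortest path) = 3.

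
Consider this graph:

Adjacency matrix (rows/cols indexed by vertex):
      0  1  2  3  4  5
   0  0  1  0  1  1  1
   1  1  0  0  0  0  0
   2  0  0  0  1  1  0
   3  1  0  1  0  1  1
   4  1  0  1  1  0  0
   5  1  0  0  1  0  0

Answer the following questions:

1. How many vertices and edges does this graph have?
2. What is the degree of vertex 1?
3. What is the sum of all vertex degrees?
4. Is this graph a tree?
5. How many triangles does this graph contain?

Count: 6 vertices, 8 edges.
Vertex 1 has neighbors [0], degree = 1.
Handshaking lemma: 2 * 8 = 16.
A tree on 6 vertices has 5 edges. This graph has 8 edges (3 extra). Not a tree.
Number of triangles = 3.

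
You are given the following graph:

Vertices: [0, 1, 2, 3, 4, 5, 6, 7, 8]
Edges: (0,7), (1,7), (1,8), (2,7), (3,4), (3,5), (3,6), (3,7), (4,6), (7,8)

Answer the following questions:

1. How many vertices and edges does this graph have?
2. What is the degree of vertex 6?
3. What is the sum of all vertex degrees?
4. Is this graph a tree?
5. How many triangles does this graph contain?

Count: 9 vertices, 10 edges.
Vertex 6 has neighbors [3, 4], degree = 2.
Handshaking lemma: 2 * 10 = 20.
A tree on 9 vertices has 8 edges. This graph has 10 edges (2 extra). Not a tree.
Number of triangles = 2.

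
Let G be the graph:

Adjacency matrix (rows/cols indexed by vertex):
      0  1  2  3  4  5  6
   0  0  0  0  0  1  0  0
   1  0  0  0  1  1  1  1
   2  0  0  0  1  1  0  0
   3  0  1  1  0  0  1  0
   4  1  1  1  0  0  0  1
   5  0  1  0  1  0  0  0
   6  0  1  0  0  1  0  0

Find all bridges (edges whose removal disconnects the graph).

A bridge is an edge whose removal increases the number of connected components.
Bridges found: (0,4)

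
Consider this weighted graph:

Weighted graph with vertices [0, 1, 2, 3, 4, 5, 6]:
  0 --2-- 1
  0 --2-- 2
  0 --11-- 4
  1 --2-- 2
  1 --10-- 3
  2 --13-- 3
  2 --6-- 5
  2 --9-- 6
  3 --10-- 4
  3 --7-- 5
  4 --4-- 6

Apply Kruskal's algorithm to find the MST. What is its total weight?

Applying Kruskal's algorithm (sort edges by weight, add if no cycle):
  Add (0,1) w=2
  Add (0,2) w=2
  Skip (1,2) w=2 (creates cycle)
  Add (4,6) w=4
  Add (2,5) w=6
  Add (3,5) w=7
  Add (2,6) w=9
  Skip (1,3) w=10 (creates cycle)
  Skip (3,4) w=10 (creates cycle)
  Skip (0,4) w=11 (creates cycle)
  Skip (2,3) w=13 (creates cycle)
MST weight = 30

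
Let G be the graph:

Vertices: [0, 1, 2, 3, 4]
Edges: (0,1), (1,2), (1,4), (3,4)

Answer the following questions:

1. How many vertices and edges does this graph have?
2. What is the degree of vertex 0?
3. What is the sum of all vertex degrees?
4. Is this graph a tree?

Count: 5 vertices, 4 edges.
Vertex 0 has neighbors [1], degree = 1.
Handshaking lemma: 2 * 4 = 8.
A graph is a tree iff it is connected and has exactly n-1 edges. This graph is connected (all 5 vertices in one component) and has 5-1 = 4 edges. It is a tree.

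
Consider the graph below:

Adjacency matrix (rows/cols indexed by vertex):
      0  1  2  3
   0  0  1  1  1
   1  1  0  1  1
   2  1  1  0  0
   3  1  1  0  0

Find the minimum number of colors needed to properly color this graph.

The graph has a maximum clique of size 3 (lower bound on chromatic number).
A valid 3-coloring: {0: 0, 1: 1, 2: 2, 3: 2}.
Chromatic number = 3.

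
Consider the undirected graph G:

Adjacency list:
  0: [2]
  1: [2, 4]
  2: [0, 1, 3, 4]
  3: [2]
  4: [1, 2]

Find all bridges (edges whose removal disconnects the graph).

A bridge is an edge whose removal increases the number of connected components.
Bridges found: (0,2), (2,3)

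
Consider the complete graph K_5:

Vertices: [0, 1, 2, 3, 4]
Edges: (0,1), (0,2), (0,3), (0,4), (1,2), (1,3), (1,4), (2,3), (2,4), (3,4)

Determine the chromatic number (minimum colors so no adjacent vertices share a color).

In K_5, every vertex is adjacent to every other vertex.
Each vertex needs a unique color.
Chromatic number = 5.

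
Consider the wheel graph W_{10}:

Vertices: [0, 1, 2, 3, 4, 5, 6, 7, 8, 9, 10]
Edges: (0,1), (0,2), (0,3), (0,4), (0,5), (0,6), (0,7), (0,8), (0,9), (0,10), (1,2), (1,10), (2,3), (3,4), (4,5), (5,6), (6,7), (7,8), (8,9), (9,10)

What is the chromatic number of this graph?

W_{10} = C_{10} plus a hub adjacent to every cycle vertex.
The outer cycle needs 2 colors (even cycle); the hub is adjacent to all of them so needs a fresh color.
Chromatic number = 2 + 1 = 3.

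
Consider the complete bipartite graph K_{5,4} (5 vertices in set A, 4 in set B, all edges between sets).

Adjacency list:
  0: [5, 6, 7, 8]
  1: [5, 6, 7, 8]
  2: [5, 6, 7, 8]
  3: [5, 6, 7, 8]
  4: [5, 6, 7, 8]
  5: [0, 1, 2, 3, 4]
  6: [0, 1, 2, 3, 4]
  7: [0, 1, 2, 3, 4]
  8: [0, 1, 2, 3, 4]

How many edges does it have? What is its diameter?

K_{5,4} has 5 * 4 = 20 edges.
Any vertex reaches any opposite-side vertex in 1 step; same-side vertices reach in 2 steps via any opposite-side vertex.
Diameter = 2.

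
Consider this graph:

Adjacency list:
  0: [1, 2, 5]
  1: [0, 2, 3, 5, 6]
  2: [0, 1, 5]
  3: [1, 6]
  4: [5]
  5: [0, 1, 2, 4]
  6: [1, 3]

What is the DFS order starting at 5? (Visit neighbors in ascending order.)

DFS from vertex 5 (neighbors processed in ascending order):
Visit order: 5, 0, 1, 2, 3, 6, 4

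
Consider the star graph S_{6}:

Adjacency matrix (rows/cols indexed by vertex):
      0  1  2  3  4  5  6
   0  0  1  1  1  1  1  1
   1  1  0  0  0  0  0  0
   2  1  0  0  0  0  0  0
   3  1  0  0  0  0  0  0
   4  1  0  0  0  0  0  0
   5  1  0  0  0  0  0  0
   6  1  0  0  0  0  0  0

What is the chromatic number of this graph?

S_{6} has one hub adjacent to 6 leaves; leaves are pairwise non-adjacent.
Color the hub 0 and every leaf 1.
Chromatic number = 2.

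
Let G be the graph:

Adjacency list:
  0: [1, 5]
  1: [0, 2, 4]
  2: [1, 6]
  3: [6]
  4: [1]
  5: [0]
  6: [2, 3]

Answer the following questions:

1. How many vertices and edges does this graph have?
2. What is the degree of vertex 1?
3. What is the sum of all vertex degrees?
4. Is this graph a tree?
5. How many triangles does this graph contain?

Count: 7 vertices, 6 edges.
Vertex 1 has neighbors [0, 2, 4], degree = 3.
Handshaking lemma: 2 * 6 = 12.
A graph is a tree iff it is connected and has exactly n-1 edges. This graph is connected (all 7 vertices in one component) and has 7-1 = 6 edges. It is a tree.
Number of triangles = 0.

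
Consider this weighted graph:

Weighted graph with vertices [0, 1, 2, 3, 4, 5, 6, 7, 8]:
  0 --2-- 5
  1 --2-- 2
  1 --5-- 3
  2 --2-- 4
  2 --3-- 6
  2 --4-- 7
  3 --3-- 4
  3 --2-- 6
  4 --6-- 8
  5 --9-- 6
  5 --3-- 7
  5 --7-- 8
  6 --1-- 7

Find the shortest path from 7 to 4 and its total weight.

Using Dijkstra's algorithm from vertex 7:
Shortest path: 7 -> 2 -> 4
Total weight: 4 + 2 = 6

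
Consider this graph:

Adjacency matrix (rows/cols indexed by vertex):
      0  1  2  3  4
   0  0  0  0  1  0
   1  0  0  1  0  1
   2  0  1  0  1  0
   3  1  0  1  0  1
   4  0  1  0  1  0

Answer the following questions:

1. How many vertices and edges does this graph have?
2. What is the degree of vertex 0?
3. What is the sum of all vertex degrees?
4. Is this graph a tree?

Count: 5 vertices, 5 edges.
Vertex 0 has neighbors [3], degree = 1.
Handshaking lemma: 2 * 5 = 10.
A tree on 5 vertices has 4 edges. This graph has 5 edges (1 extra). Not a tree.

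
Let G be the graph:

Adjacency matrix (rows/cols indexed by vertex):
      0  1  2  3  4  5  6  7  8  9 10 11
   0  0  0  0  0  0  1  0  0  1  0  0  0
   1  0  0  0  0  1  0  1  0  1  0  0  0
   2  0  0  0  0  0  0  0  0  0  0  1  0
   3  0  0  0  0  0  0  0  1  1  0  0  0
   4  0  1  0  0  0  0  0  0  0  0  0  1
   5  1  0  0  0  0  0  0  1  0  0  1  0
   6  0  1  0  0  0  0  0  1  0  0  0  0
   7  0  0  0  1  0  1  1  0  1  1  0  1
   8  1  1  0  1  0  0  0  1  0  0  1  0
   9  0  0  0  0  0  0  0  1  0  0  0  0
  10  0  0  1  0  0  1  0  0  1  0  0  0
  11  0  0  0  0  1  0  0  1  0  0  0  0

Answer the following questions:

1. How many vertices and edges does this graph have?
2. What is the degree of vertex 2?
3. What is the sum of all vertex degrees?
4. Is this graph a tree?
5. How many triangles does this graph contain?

Count: 12 vertices, 16 edges.
Vertex 2 has neighbors [10], degree = 1.
Handshaking lemma: 2 * 16 = 32.
A tree on 12 vertices has 11 edges. This graph has 16 edges (5 extra). Not a tree.
Number of triangles = 1.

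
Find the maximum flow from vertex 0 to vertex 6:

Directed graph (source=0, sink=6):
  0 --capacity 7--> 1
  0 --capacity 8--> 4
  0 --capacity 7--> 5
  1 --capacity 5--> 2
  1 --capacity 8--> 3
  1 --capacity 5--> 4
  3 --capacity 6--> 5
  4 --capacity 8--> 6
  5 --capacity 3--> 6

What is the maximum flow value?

Computing max flow:
  Flow on (0->1): 3/7
  Flow on (0->4): 8/8
  Flow on (1->3): 3/8
  Flow on (3->5): 3/6
  Flow on (4->6): 8/8
  Flow on (5->6): 3/3
Maximum flow = 11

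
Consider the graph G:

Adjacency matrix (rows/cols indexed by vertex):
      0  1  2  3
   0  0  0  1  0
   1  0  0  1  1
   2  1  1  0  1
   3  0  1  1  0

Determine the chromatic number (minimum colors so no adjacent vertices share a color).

The graph has a maximum clique of size 3 (lower bound on chromatic number).
A valid 3-coloring: {0: 1, 1: 1, 2: 0, 3: 2}.
Chromatic number = 3.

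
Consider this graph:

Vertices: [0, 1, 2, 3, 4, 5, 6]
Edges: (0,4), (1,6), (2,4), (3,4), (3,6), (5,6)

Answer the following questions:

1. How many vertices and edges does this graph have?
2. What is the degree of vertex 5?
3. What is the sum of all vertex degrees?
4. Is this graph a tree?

Count: 7 vertices, 6 edges.
Vertex 5 has neighbors [6], degree = 1.
Handshaking lemma: 2 * 6 = 12.
A graph is a tree iff it is connected and has exactly n-1 edges. This graph is connected (all 7 vertices in one component) and has 7-1 = 6 edges. It is a tree.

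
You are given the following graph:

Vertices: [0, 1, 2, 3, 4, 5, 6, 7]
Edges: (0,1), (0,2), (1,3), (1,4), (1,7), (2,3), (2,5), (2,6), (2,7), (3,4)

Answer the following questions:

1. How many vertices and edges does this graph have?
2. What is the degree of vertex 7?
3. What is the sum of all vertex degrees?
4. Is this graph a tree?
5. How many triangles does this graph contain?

Count: 8 vertices, 10 edges.
Vertex 7 has neighbors [1, 2], degree = 2.
Handshaking lemma: 2 * 10 = 20.
A tree on 8 vertices has 7 edges. This graph has 10 edges (3 extra). Not a tree.
Number of triangles = 1.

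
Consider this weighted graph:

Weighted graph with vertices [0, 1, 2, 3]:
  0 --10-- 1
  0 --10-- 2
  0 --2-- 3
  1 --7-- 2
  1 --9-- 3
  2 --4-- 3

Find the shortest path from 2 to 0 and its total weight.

Using Dijkstra's algorithm from vertex 2:
Shortest path: 2 -> 3 -> 0
Total weight: 4 + 2 = 6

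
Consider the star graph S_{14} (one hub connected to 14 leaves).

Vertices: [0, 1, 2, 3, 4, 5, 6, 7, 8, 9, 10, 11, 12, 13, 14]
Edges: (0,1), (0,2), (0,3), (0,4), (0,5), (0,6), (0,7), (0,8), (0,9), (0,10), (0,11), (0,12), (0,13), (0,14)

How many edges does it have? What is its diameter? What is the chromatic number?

Star graph S_{14}: the hub connects to all 14 leaves.
Edges = 14.
Diameter = 2 (any leaf to hub is 1, leaf to leaf through hub is 2).
Star graphs are bipartite (hub vs leaves), so chromatic number = 2.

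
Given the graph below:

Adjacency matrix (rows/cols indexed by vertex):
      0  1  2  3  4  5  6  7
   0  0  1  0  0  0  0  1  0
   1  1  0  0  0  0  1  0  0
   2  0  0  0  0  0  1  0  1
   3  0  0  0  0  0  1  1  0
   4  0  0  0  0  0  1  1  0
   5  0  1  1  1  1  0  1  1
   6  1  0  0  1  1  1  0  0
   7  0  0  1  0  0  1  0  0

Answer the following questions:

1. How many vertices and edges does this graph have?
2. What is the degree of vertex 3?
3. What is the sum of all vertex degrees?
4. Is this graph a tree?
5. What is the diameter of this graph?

Count: 8 vertices, 11 edges.
Vertex 3 has neighbors [5, 6], degree = 2.
Handshaking lemma: 2 * 11 = 22.
A tree on 8 vertices has 7 edges. This graph has 11 edges (4 extra). Not a tree.
Diameter (longest shortest path) = 3.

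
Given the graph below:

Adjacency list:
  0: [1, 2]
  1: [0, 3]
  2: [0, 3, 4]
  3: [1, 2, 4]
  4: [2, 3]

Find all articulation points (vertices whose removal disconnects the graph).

No articulation points. The graph is biconnected.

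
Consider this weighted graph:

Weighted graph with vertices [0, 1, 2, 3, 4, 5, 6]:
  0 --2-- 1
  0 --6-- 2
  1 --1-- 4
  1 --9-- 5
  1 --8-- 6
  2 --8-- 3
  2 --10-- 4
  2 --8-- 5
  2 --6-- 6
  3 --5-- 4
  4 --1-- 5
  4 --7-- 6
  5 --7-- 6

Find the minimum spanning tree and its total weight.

Applying Kruskal's algorithm (sort edges by weight, add if no cycle):
  Add (1,4) w=1
  Add (4,5) w=1
  Add (0,1) w=2
  Add (3,4) w=5
  Add (0,2) w=6
  Add (2,6) w=6
  Skip (4,6) w=7 (creates cycle)
  Skip (5,6) w=7 (creates cycle)
  Skip (1,6) w=8 (creates cycle)
  Skip (2,3) w=8 (creates cycle)
  Skip (2,5) w=8 (creates cycle)
  Skip (1,5) w=9 (creates cycle)
  Skip (2,4) w=10 (creates cycle)
MST weight = 21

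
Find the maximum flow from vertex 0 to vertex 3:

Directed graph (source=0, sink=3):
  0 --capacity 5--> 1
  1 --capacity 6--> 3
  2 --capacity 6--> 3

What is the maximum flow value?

Computing max flow:
  Flow on (0->1): 5/5
  Flow on (1->3): 5/6
Maximum flow = 5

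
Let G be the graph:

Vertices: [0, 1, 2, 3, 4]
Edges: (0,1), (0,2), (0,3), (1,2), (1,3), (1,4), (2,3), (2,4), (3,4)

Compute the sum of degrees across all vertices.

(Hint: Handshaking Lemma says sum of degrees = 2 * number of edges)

Count edges: 9 edges.
By Handshaking Lemma: sum of degrees = 2 * 9 = 18.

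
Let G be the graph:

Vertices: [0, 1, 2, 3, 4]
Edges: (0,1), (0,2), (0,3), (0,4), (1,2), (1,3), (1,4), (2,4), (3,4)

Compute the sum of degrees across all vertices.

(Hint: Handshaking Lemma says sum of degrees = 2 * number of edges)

Count edges: 9 edges.
By Handshaking Lemma: sum of degrees = 2 * 9 = 18.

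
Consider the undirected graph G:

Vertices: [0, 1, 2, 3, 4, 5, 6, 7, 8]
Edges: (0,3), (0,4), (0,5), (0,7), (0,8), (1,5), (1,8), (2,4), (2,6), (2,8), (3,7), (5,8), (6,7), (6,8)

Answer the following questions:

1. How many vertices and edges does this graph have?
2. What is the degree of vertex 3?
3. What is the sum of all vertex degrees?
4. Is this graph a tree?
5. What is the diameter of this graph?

Count: 9 vertices, 14 edges.
Vertex 3 has neighbors [0, 7], degree = 2.
Handshaking lemma: 2 * 14 = 28.
A tree on 9 vertices has 8 edges. This graph has 14 edges (6 extra). Not a tree.
Diameter (longest shortest path) = 3.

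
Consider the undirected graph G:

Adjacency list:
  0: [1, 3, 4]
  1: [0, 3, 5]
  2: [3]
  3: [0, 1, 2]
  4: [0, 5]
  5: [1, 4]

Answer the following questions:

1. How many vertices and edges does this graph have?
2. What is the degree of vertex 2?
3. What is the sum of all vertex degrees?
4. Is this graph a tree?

Count: 6 vertices, 7 edges.
Vertex 2 has neighbors [3], degree = 1.
Handshaking lemma: 2 * 7 = 14.
A tree on 6 vertices has 5 edges. This graph has 7 edges (2 extra). Not a tree.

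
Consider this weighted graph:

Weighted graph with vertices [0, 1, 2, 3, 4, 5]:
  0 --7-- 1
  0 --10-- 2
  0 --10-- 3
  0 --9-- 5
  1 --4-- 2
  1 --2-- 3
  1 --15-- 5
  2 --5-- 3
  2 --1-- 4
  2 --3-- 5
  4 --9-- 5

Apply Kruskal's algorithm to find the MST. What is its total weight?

Applying Kruskal's algorithm (sort edges by weight, add if no cycle):
  Add (2,4) w=1
  Add (1,3) w=2
  Add (2,5) w=3
  Add (1,2) w=4
  Skip (2,3) w=5 (creates cycle)
  Add (0,1) w=7
  Skip (0,5) w=9 (creates cycle)
  Skip (4,5) w=9 (creates cycle)
  Skip (0,3) w=10 (creates cycle)
  Skip (0,2) w=10 (creates cycle)
  Skip (1,5) w=15 (creates cycle)
MST weight = 17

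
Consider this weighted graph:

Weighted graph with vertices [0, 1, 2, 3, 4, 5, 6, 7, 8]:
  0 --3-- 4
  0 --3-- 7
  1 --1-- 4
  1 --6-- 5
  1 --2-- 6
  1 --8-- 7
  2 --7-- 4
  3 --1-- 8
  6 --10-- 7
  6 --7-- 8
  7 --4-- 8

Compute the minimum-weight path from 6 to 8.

Using Dijkstra's algorithm from vertex 6:
Shortest path: 6 -> 8
Total weight: 7 = 7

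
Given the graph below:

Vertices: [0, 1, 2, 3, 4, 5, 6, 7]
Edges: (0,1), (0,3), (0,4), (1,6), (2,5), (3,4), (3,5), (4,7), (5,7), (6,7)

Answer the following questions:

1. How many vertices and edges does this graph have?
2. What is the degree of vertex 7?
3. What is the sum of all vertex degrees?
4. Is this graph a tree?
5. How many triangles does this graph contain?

Count: 8 vertices, 10 edges.
Vertex 7 has neighbors [4, 5, 6], degree = 3.
Handshaking lemma: 2 * 10 = 20.
A tree on 8 vertices has 7 edges. This graph has 10 edges (3 extra). Not a tree.
Number of triangles = 1.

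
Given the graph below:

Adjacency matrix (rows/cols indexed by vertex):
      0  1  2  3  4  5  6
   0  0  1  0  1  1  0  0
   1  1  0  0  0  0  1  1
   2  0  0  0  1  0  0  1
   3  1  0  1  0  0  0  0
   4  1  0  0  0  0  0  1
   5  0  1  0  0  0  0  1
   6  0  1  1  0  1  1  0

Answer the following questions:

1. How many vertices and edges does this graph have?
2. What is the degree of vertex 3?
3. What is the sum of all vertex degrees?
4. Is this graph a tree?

Count: 7 vertices, 9 edges.
Vertex 3 has neighbors [0, 2], degree = 2.
Handshaking lemma: 2 * 9 = 18.
A tree on 7 vertices has 6 edges. This graph has 9 edges (3 extra). Not a tree.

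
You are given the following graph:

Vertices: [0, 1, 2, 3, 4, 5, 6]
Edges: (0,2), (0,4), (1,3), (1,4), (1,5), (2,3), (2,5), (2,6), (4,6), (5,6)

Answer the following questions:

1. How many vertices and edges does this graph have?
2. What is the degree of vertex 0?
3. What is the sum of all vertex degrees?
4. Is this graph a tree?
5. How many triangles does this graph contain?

Count: 7 vertices, 10 edges.
Vertex 0 has neighbors [2, 4], degree = 2.
Handshaking lemma: 2 * 10 = 20.
A tree on 7 vertices has 6 edges. This graph has 10 edges (4 extra). Not a tree.
Number of triangles = 1.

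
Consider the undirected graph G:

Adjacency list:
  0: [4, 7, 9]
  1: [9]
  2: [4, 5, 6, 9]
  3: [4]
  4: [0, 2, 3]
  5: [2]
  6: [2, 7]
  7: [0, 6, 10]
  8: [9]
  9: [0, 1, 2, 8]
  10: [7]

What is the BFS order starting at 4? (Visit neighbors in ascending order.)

BFS from vertex 4 (neighbors processed in ascending order):
Visit order: 4, 0, 2, 3, 7, 9, 5, 6, 10, 1, 8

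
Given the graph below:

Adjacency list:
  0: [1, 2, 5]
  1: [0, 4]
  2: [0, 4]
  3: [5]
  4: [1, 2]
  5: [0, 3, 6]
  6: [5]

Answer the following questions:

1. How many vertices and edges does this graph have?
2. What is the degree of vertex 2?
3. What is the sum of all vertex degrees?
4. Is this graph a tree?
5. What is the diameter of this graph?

Count: 7 vertices, 7 edges.
Vertex 2 has neighbors [0, 4], degree = 2.
Handshaking lemma: 2 * 7 = 14.
A tree on 7 vertices has 6 edges. This graph has 7 edges (1 extra). Not a tree.
Diameter (longest shortest path) = 4.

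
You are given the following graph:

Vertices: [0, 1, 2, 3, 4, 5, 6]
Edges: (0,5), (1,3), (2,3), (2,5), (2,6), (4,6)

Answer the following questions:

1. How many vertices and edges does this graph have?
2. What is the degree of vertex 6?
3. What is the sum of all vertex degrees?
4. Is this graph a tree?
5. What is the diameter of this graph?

Count: 7 vertices, 6 edges.
Vertex 6 has neighbors [2, 4], degree = 2.
Handshaking lemma: 2 * 6 = 12.
A graph is a tree iff it is connected and has exactly n-1 edges. This graph is connected (all 7 vertices in one component) and has 7-1 = 6 edges. It is a tree.
Diameter (longest shortest path) = 4.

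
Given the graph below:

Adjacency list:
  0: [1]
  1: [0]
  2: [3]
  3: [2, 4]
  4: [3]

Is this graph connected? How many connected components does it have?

Checking connectivity: the graph has 2 connected component(s).
Components: [[0, 1], [2, 3, 4]]. The graph is NOT connected.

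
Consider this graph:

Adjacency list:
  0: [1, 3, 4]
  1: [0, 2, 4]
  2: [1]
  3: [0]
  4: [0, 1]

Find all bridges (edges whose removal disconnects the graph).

A bridge is an edge whose removal increases the number of connected components.
Bridges found: (0,3), (1,2)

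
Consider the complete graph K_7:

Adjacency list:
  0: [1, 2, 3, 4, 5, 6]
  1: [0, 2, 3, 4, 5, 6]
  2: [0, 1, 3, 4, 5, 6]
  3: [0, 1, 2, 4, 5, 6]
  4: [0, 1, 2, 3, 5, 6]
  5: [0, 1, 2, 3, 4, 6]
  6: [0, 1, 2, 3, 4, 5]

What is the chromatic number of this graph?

In K_7, every vertex is adjacent to every other vertex.
Each vertex needs a unique color.
Chromatic number = 7.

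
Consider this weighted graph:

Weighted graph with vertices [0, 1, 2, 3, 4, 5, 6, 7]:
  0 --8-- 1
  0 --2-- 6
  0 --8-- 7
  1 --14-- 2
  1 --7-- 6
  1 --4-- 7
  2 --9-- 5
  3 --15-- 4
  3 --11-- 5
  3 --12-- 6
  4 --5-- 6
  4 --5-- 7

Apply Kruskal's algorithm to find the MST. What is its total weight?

Applying Kruskal's algorithm (sort edges by weight, add if no cycle):
  Add (0,6) w=2
  Add (1,7) w=4
  Add (4,7) w=5
  Add (4,6) w=5
  Skip (1,6) w=7 (creates cycle)
  Skip (0,1) w=8 (creates cycle)
  Skip (0,7) w=8 (creates cycle)
  Add (2,5) w=9
  Add (3,5) w=11
  Add (3,6) w=12
  Skip (1,2) w=14 (creates cycle)
  Skip (3,4) w=15 (creates cycle)
MST weight = 48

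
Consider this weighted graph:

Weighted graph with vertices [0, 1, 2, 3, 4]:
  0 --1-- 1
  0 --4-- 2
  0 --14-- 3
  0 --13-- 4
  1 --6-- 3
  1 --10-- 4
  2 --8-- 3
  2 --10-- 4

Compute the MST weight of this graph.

Applying Kruskal's algorithm (sort edges by weight, add if no cycle):
  Add (0,1) w=1
  Add (0,2) w=4
  Add (1,3) w=6
  Skip (2,3) w=8 (creates cycle)
  Add (1,4) w=10
  Skip (2,4) w=10 (creates cycle)
  Skip (0,4) w=13 (creates cycle)
  Skip (0,3) w=14 (creates cycle)
MST weight = 21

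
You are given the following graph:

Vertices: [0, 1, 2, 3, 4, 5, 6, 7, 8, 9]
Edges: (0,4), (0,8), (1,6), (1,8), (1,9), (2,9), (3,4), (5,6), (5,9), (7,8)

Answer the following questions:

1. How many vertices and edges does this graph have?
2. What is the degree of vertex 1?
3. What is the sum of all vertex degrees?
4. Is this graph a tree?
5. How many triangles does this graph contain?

Count: 10 vertices, 10 edges.
Vertex 1 has neighbors [6, 8, 9], degree = 3.
Handshaking lemma: 2 * 10 = 20.
A tree on 10 vertices has 9 edges. This graph has 10 edges (1 extra). Not a tree.
Number of triangles = 0.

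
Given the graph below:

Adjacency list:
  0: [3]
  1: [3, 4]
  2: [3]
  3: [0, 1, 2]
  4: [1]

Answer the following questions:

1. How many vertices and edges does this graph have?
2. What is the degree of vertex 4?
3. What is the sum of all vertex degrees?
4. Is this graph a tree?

Count: 5 vertices, 4 edges.
Vertex 4 has neighbors [1], degree = 1.
Handshaking lemma: 2 * 4 = 8.
A graph is a tree iff it is connected and has exactly n-1 edges. This graph is connected (all 5 vertices in one component) and has 5-1 = 4 edges. It is a tree.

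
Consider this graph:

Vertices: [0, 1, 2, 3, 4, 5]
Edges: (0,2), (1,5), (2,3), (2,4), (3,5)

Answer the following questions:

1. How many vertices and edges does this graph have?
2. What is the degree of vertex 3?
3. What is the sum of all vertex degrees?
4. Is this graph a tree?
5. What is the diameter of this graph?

Count: 6 vertices, 5 edges.
Vertex 3 has neighbors [2, 5], degree = 2.
Handshaking lemma: 2 * 5 = 10.
A graph is a tree iff it is connected and has exactly n-1 edges. This graph is connected (all 6 vertices in one component) and has 6-1 = 5 edges. It is a tree.
Diameter (longest shortest path) = 4.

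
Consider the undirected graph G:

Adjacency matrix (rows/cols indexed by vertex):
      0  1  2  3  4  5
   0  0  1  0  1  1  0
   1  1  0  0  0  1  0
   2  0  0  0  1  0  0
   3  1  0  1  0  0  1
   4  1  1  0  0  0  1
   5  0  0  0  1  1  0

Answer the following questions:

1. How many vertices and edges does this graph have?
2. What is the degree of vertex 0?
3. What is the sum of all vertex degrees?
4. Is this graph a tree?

Count: 6 vertices, 7 edges.
Vertex 0 has neighbors [1, 3, 4], degree = 3.
Handshaking lemma: 2 * 7 = 14.
A tree on 6 vertices has 5 edges. This graph has 7 edges (2 extra). Not a tree.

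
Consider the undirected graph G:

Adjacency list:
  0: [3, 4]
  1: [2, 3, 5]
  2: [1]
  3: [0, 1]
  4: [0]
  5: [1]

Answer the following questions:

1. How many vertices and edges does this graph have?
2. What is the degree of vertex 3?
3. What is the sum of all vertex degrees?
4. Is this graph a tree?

Count: 6 vertices, 5 edges.
Vertex 3 has neighbors [0, 1], degree = 2.
Handshaking lemma: 2 * 5 = 10.
A graph is a tree iff it is connected and has exactly n-1 edges. This graph is connected (all 6 vertices in one component) and has 6-1 = 5 edges. It is a tree.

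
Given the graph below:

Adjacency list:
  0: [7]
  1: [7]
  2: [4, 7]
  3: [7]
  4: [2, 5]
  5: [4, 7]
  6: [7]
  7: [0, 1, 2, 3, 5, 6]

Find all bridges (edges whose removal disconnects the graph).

A bridge is an edge whose removal increases the number of connected components.
Bridges found: (0,7), (1,7), (3,7), (6,7)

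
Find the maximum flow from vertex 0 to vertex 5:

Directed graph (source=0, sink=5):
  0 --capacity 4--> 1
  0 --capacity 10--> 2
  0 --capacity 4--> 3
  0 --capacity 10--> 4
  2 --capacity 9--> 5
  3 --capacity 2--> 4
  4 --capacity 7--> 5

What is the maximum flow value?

Computing max flow:
  Flow on (0->2): 9/10
  Flow on (0->3): 2/4
  Flow on (0->4): 5/10
  Flow on (2->5): 9/9
  Flow on (3->4): 2/2
  Flow on (4->5): 7/7
Maximum flow = 16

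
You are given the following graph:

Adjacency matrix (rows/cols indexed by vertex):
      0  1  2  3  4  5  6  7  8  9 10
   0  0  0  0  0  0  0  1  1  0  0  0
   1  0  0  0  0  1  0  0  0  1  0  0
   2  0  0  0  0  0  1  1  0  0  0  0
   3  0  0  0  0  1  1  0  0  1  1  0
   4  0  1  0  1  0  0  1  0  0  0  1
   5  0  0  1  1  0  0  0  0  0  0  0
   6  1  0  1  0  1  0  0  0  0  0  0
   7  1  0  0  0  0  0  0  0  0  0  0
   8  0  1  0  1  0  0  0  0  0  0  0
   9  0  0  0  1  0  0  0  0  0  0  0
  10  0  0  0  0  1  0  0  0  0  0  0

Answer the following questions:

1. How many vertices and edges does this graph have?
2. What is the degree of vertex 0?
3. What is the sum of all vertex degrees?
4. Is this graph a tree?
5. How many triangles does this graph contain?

Count: 11 vertices, 12 edges.
Vertex 0 has neighbors [6, 7], degree = 2.
Handshaking lemma: 2 * 12 = 24.
A tree on 11 vertices has 10 edges. This graph has 12 edges (2 extra). Not a tree.
Number of triangles = 0.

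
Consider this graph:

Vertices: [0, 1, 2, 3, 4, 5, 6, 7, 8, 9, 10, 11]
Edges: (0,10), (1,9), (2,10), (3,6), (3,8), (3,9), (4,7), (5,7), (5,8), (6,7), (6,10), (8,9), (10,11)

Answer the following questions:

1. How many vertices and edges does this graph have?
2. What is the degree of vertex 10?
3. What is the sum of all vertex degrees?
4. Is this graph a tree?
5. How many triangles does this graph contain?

Count: 12 vertices, 13 edges.
Vertex 10 has neighbors [0, 2, 6, 11], degree = 4.
Handshaking lemma: 2 * 13 = 26.
A tree on 12 vertices has 11 edges. This graph has 13 edges (2 extra). Not a tree.
Number of triangles = 1.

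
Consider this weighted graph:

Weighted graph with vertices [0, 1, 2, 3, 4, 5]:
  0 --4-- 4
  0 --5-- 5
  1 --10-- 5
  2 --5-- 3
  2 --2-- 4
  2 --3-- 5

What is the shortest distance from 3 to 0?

Using Dijkstra's algorithm from vertex 3:
Shortest path: 3 -> 2 -> 4 -> 0
Total weight: 5 + 2 + 4 = 11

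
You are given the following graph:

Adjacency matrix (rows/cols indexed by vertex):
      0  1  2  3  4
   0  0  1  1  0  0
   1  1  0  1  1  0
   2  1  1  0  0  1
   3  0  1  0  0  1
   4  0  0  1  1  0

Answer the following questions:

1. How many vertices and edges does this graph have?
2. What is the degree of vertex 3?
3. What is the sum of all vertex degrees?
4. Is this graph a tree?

Count: 5 vertices, 6 edges.
Vertex 3 has neighbors [1, 4], degree = 2.
Handshaking lemma: 2 * 6 = 12.
A tree on 5 vertices has 4 edges. This graph has 6 edges (2 extra). Not a tree.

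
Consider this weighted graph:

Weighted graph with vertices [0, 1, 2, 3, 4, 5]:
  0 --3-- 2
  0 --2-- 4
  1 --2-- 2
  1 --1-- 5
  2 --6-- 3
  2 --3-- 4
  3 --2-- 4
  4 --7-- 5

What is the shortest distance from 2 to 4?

Using Dijkstra's algorithm from vertex 2:
Shortest path: 2 -> 4
Total weight: 3 = 3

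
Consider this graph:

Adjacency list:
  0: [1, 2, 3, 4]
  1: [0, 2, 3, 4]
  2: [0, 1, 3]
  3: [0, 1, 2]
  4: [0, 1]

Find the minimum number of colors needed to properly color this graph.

The graph has a maximum clique of size 4 (lower bound on chromatic number).
A valid 4-coloring: {0: 0, 1: 1, 2: 2, 3: 3, 4: 2}.
Chromatic number = 4.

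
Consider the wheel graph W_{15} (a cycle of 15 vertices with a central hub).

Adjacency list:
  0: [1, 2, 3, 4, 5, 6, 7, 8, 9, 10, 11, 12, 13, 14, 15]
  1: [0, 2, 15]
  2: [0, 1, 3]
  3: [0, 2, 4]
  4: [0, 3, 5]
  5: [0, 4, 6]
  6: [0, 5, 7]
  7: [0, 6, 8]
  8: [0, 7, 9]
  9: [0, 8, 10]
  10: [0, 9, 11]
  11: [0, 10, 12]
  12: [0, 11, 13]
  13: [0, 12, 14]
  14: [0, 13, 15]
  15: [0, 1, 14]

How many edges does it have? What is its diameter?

Wheel graph W_{15}: 15 cycle edges + 15 spoke edges = 30 edges.
The hub is distance 1 from all cycle vertices. Max distance between cycle vertices through hub is 2.
Diameter = 2.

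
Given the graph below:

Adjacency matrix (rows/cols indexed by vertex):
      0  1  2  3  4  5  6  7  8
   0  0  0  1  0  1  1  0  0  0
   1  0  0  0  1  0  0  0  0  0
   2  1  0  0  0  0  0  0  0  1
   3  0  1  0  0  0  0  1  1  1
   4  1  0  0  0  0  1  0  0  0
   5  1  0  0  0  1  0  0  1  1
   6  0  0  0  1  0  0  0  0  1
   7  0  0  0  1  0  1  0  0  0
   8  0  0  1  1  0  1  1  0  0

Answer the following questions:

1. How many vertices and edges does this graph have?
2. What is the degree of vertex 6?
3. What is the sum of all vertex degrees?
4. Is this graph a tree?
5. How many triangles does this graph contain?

Count: 9 vertices, 12 edges.
Vertex 6 has neighbors [3, 8], degree = 2.
Handshaking lemma: 2 * 12 = 24.
A tree on 9 vertices has 8 edges. This graph has 12 edges (4 extra). Not a tree.
Number of triangles = 2.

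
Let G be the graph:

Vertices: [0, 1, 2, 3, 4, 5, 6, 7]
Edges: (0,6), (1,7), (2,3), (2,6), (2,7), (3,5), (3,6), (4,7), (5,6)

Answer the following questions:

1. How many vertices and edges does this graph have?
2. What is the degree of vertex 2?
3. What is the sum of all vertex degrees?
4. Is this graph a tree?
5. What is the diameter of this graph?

Count: 8 vertices, 9 edges.
Vertex 2 has neighbors [3, 6, 7], degree = 3.
Handshaking lemma: 2 * 9 = 18.
A tree on 8 vertices has 7 edges. This graph has 9 edges (2 extra). Not a tree.
Diameter (longest shortest path) = 4.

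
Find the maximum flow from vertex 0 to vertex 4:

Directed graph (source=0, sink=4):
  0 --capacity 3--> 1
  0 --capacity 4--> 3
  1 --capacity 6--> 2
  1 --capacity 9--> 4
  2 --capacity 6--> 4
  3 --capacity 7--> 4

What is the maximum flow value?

Computing max flow:
  Flow on (0->1): 3/3
  Flow on (0->3): 4/4
  Flow on (1->4): 3/9
  Flow on (3->4): 4/7
Maximum flow = 7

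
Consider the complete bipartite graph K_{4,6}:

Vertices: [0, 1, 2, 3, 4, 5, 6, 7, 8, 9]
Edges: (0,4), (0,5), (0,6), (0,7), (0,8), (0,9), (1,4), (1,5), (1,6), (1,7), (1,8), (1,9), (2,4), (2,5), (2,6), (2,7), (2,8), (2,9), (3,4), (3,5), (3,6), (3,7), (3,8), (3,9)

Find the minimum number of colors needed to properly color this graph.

K_{4,6} is bipartite: vertices split into two independent sets of size 4 and 6.
Color one set 0, the other 1. No adjacent vertices share a color.
Chromatic number = 2.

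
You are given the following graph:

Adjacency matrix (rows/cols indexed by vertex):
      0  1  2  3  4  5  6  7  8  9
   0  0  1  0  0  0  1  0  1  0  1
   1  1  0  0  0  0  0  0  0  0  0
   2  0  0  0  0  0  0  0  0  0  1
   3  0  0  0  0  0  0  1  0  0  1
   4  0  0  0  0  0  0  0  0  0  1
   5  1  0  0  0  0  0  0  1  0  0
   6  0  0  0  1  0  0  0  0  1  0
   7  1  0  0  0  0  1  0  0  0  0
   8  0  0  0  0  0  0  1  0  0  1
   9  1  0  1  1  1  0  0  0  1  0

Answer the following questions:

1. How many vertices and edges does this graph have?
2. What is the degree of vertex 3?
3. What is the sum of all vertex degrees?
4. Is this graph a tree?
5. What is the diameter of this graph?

Count: 10 vertices, 11 edges.
Vertex 3 has neighbors [6, 9], degree = 2.
Handshaking lemma: 2 * 11 = 22.
A tree on 10 vertices has 9 edges. This graph has 11 edges (2 extra). Not a tree.
Diameter (longest shortest path) = 4.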